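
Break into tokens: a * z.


Scan left to right, longest-match per lexeme
Tokens: ID(a), OP(*), ID(z)


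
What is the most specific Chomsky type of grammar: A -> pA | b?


Right-linear: every RHS is a terminal or a terminal followed by one nonterminal
Classification: Type 3 (Regular)


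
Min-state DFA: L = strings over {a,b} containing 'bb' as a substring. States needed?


KMP-style automaton: 2 progress states + 1 absorbing accept = 3
Minimal DFA: 3 states


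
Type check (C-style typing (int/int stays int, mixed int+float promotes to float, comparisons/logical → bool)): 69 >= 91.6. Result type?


Operand types: int >= float
Rule: comparison yields bool
Result type: bool


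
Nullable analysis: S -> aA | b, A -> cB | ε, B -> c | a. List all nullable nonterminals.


A nonterminal is nullable iff some alternative derives ε (directly, or every symbol in it is nullable)
Nullable: {A}


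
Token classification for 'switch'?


Pattern: reserved word
Type: KEYWORD


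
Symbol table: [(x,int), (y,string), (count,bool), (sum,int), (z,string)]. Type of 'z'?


Lookup 'z' → type string


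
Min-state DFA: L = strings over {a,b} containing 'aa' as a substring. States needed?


KMP-style automaton: 2 progress states + 1 absorbing accept = 3
Minimal DFA: 3 states


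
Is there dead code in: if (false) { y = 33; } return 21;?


condition is constant false, so the whole block is unreachable
Dead: 'if (false) { y = 33; }'


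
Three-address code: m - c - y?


Break into single-operator statements:
t1 = m - c
t2 = t1 - y


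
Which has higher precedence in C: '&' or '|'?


'&' is bitwise AND (level 5); '|' is bitwise OR (level 3)
Higher level binds tighter
'&' has higher precedence than '|'


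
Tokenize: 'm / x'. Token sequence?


Scan left to right, longest-match per lexeme
Tokens: ID(m), OP(/), ID(x)


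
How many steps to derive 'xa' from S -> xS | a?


Derivation: S => xS => xa
Steps: 2


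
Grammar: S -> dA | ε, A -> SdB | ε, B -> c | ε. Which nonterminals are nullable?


A nonterminal is nullable iff some alternative derives ε (directly, or every symbol in it is nullable)
Nullable: {A, B, S}


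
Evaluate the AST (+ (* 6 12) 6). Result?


Evaluate inner: (* 6 12) = 72
Evaluate root: (+ 72 6) = 78
Result: 78


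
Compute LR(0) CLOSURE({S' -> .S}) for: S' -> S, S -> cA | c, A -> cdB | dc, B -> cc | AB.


Start: S' -> .S
For each item with dot before a nonterminal B, add B -> .γ for every B-production
Closure: [S' -> .S, S -> .cA, S -> .c]


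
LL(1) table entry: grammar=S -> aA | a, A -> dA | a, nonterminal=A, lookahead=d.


For [A, d]: 'd' ∈ FIRST(dA)
Entry: A -> dA


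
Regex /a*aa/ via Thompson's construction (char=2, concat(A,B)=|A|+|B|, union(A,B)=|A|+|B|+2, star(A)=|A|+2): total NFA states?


Syntax tree has 3 char leaf(s), 0 union(s), 1 star(s)
chars contribute 3×2 = 6; each union adds +2; each star adds +2
Total: 6 + 0 + 2 = 8 states


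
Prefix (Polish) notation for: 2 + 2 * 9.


'*' binds tighter: tree is (+ 2 (* 2 9))
Prefix: + 2 * 2 9


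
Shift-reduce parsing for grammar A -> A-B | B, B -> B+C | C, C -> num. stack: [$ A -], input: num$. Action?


no handle ('A-' is not any RHS); shift 'num'
Action: shift


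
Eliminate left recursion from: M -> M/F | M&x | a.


Left-recursive alternatives: M/F, M&x; non-recursive: a
Introduce M': M -> aM', M' -> /FM' | &xM' | ε


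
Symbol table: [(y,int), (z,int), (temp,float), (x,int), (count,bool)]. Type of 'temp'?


Lookup 'temp' → type float


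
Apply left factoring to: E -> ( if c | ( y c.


Common prefix: '('
Factored: E -> ( E', E' -> if c | y c


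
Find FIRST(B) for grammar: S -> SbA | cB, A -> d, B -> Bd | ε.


Per alternative of B: FIRST(Bd) = {d}; FIRST(ε) = {ε}
FIRST(B) = {d, ε}


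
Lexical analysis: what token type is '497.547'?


Pattern: digits with a decimal point
Type: FLOAT_LITERAL


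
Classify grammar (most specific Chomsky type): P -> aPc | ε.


Single nonterminal LHS, but a^n c^n is not regular
Classification: Type 2 (Context-Free)


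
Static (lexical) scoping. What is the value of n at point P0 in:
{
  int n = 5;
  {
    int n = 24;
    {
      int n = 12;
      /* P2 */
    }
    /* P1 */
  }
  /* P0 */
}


n declared in the same block as P0
n = 5


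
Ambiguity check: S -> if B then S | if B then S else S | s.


dangling else: 'if B then if B then s else s' parses two ways
Ambiguous


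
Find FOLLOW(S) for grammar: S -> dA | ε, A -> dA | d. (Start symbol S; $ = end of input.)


$ ∈ FOLLOW(S). For each A -> αBβ: add FIRST(β)\{ε} to FOLLOW(B); if β nullable, add FOLLOW(A).
FOLLOW(S) = {$}


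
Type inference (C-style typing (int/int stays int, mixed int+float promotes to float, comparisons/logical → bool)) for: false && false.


Operand types: bool && bool
Rule: logical operators take bool operands and yield bool
Result type: bool


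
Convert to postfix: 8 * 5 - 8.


Left to right (same or higher precedence on left)
Postfix: 8 5 * 8 -


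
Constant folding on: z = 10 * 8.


10 * 8 = 80 at compile time
Optimized: z = 80


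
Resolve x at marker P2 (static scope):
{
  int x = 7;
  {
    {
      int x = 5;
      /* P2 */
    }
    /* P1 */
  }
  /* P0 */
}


x declared in the same block as P2
x = 5


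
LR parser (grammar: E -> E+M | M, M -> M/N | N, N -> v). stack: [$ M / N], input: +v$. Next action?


handle 'M/N' on top
Action: reduce (M -> M/N)


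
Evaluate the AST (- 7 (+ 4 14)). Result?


Evaluate inner: (+ 4 14) = 18
Evaluate root: (- 7 18) = -11
Result: -11


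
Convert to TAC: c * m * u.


Break into single-operator statements:
t1 = c * m
t2 = t1 * u


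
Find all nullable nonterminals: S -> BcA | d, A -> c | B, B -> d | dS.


A nonterminal is nullable iff some alternative derives ε (directly, or every symbol in it is nullable)
Nullable: {}


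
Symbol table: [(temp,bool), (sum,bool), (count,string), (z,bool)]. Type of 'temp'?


Lookup 'temp' → type bool


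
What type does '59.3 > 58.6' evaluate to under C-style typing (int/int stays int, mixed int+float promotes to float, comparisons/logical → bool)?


Operand types: float > float
Rule: comparison yields bool
Result type: bool


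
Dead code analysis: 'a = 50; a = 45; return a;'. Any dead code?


first assignment to a is overwritten before any read
Dead: 'a = 50'


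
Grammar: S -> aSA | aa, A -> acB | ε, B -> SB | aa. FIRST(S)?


Per alternative of S: FIRST(aSA) = {a}; FIRST(aa) = {a}
FIRST(S) = {a}


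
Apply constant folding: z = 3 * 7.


3 * 7 = 21 at compile time
Optimized: z = 21


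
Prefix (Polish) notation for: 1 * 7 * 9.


left-to-right (same/higher precedence on left): tree is (* (* 1 7) 9)
Prefix: * * 1 7 9


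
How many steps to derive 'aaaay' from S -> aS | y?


Derivation: S => aS => aaS => aaaS => aaaaS => aaaay
Steps: 5


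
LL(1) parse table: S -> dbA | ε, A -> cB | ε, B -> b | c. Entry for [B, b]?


For [B, b]: 'b' ∈ FIRST(b)
Entry: B -> b


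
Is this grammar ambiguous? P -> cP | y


right-linear, alternatives start with distinct terminals 'c' vs 'y': unique leftmost derivation
Unambiguous


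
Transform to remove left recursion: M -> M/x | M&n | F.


Left-recursive alternatives: M/x, M&n; non-recursive: F
Introduce M': M -> FM', M' -> /xM' | &nM' | ε


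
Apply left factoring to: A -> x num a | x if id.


Common prefix: 'x'
Factored: A -> x A', A' -> num a | if id


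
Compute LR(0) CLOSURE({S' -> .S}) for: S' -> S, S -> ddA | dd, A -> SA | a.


Start: S' -> .S
For each item with dot before a nonterminal B, add B -> .γ for every B-production
Closure: [S' -> .S, S -> .ddA, S -> .dd]


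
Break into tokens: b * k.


Scan left to right, longest-match per lexeme
Tokens: ID(b), OP(*), ID(k)


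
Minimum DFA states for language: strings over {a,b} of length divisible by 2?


Track length mod 2: states 0..1, accept at 0
Minimal DFA: 2 states


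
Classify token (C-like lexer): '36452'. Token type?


Pattern: digits only
Type: INTEGER_LITERAL


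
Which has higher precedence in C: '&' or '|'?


'&' is bitwise AND (level 5); '|' is bitwise OR (level 3)
Higher level binds tighter
'&' has higher precedence than '|'


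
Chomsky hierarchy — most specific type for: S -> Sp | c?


Left-linear: every RHS is a terminal or one nonterminal followed by a terminal
Classification: Type 3 (Regular)


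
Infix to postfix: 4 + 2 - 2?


Left to right (same or higher precedence on left)
Postfix: 4 2 + 2 -


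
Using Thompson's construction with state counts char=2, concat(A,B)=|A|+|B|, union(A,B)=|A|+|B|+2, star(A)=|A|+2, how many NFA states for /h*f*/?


Syntax tree has 2 char leaf(s), 0 union(s), 2 star(s)
chars contribute 2×2 = 4; each union adds +2; each star adds +2
Total: 4 + 0 + 4 = 8 states


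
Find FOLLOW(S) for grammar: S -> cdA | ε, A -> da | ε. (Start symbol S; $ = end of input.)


$ ∈ FOLLOW(S). For each A -> αBβ: add FIRST(β)\{ε} to FOLLOW(B); if β nullable, add FOLLOW(A).
FOLLOW(S) = {$}


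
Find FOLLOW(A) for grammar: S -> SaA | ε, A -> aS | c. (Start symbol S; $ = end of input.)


$ ∈ FOLLOW(S). For each A -> αBβ: add FIRST(β)\{ε} to FOLLOW(B); if β nullable, add FOLLOW(A).
FOLLOW(A) = {$, a}


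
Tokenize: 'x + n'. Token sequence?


Scan left to right, longest-match per lexeme
Tokens: ID(x), OP(+), ID(n)


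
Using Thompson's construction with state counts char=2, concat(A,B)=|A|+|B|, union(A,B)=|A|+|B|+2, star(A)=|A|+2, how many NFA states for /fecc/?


Syntax tree has 4 char leaf(s), 0 union(s), 0 star(s)
chars contribute 4×2 = 8; each union adds +2; each star adds +2
Total: 8 + 0 + 0 = 8 states


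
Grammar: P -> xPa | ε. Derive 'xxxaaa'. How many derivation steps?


Derivation: P => xPa => xxPaa => xxxPaaa => xxxaaa
Steps: 4


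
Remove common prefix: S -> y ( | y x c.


Common prefix: 'y'
Factored: S -> y S', S' -> ( | x c


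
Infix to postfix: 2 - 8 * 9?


* has higher precedence, evaluate 8*9 first
Postfix: 2 8 9 * -


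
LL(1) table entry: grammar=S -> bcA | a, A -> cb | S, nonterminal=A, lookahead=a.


For [A, a]: 'a' ∈ FIRST(S)
Entry: A -> S


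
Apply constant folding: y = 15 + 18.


15 + 18 = 33 at compile time
Optimized: y = 33


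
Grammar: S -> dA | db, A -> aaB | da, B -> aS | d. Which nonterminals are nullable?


A nonterminal is nullable iff some alternative derives ε (directly, or every symbol in it is nullable)
Nullable: {}


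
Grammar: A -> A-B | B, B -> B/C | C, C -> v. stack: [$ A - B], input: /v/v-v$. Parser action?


'/' can extend B; shift to build B -> B/C
Action: shift


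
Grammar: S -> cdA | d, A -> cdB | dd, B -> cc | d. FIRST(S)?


Per alternative of S: FIRST(cdA) = {c}; FIRST(d) = {d}
FIRST(S) = {c, d}


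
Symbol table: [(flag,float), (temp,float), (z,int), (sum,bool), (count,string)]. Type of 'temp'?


Lookup 'temp' → type float


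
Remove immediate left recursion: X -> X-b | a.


Left-recursive alternatives: X-b; non-recursive: a
Introduce X': X -> aX', X' -> -bX' | ε


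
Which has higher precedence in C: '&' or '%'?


'%' is multiplicative (level 10); '&' is bitwise AND (level 5)
Higher level binds tighter
'%' has higher precedence than '&'


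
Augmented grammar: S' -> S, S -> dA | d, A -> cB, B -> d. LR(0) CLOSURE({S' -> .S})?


Start: S' -> .S
For each item with dot before a nonterminal B, add B -> .γ for every B-production
Closure: [S' -> .S, S -> .dA, S -> .d]


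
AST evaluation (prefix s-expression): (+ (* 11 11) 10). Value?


Evaluate inner: (* 11 11) = 121
Evaluate root: (+ 121 10) = 131
Result: 131


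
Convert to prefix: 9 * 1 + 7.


left-to-right (same/higher precedence on left): tree is (+ (* 9 1) 7)
Prefix: + * 9 1 7


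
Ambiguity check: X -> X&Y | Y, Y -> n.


precedence layered via separate nonterminal Y: deterministic
Unambiguous


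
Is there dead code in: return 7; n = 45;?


statement follows a return and is unreachable
Dead: 'n = 45'


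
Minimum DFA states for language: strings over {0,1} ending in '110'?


Track the longest suffix of input matching a prefix of '110': 4 classes (prefixes of length 0..3)
Minimal DFA: 4 states


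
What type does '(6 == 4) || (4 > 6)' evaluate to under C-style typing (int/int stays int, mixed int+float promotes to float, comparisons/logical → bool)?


Operand types: bool || bool
Rule: logical operators take bool operands and yield bool
Result type: bool


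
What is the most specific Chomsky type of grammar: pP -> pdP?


LHS has context (more than one symbol) and |LHS| ≤ |RHS|
Classification: Type 1 (Context-Sensitive)


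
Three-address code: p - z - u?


Break into single-operator statements:
t1 = p - z
t2 = t1 - u


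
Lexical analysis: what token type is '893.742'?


Pattern: digits with a decimal point
Type: FLOAT_LITERAL


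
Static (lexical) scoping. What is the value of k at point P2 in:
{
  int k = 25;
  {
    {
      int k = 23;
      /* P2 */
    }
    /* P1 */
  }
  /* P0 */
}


k declared in the same block as P2
k = 23


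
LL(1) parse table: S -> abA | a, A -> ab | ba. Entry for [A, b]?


For [A, b]: 'b' ∈ FIRST(ba)
Entry: A -> ba


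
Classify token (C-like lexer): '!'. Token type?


Pattern: operator symbol
Type: OPERATOR


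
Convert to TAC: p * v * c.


Break into single-operator statements:
t1 = p * v
t2 = t1 * c


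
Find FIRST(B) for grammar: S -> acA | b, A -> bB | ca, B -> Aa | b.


Per alternative of B: FIRST(Aa) = {b, c}; FIRST(b) = {b}
FIRST(B) = {b, c}


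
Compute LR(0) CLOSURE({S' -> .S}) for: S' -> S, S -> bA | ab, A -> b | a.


Start: S' -> .S
For each item with dot before a nonterminal B, add B -> .γ for every B-production
Closure: [S' -> .S, S -> .bA, S -> .ab]


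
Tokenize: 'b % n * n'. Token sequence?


Scan left to right, longest-match per lexeme
Tokens: ID(b), OP(%), ID(n), OP(*), ID(n)


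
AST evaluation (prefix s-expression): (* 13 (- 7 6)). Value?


Evaluate inner: (- 7 6) = 1
Evaluate root: (* 13 1) = 13
Result: 13


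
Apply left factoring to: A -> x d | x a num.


Common prefix: 'x'
Factored: A -> x A', A' -> d | a num


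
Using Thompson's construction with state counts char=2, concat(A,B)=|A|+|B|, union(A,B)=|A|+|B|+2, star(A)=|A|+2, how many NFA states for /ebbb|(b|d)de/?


Syntax tree has 8 char leaf(s), 2 union(s), 0 star(s)
chars contribute 8×2 = 16; each union adds +2; each star adds +2
Total: 16 + 4 + 0 = 20 states


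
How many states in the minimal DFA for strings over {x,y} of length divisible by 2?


Track length mod 2: states 0..1, accept at 0
Minimal DFA: 2 states


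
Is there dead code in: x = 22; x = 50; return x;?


first assignment to x is overwritten before any read
Dead: 'x = 22'


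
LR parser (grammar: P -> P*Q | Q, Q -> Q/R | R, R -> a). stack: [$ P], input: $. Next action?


start symbol P on stack, input exhausted
Action: accept


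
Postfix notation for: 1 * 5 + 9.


Left to right (same or higher precedence on left)
Postfix: 1 5 * 9 +


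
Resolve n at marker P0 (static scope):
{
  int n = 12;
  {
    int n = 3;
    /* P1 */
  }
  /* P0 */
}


n declared in the same block as P0
n = 12


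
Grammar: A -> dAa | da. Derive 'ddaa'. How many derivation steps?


Derivation: A => dAa => ddaa
Steps: 2


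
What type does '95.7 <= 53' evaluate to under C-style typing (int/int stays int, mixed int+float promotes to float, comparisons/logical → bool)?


Operand types: float <= int
Rule: comparison yields bool
Result type: bool


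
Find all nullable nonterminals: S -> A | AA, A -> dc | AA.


A nonterminal is nullable iff some alternative derives ε (directly, or every symbol in it is nullable)
Nullable: {}


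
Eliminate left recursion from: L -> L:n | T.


Left-recursive alternatives: L:n; non-recursive: T
Introduce L': L -> TL', L' -> :nL' | ε


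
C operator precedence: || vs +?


'+' is additive (level 9); '||' is logical OR (level 1)
Higher level binds tighter
'+' has higher precedence than '||'


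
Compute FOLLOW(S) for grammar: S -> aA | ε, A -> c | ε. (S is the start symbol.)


$ ∈ FOLLOW(S). For each A -> αBβ: add FIRST(β)\{ε} to FOLLOW(B); if β nullable, add FOLLOW(A).
FOLLOW(S) = {$}


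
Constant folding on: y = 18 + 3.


18 + 3 = 21 at compile time
Optimized: y = 21


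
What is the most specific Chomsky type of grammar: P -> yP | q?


Right-linear: every RHS is a terminal or a terminal followed by one nonterminal
Classification: Type 3 (Regular)


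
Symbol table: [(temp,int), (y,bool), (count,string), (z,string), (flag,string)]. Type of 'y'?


Lookup 'y' → type bool


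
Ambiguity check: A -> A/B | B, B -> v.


precedence layered via separate nonterminal B: deterministic
Unambiguous


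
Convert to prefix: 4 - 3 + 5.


left-to-right (same/higher precedence on left): tree is (+ (- 4 3) 5)
Prefix: + - 4 3 5


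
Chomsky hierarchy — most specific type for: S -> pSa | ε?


Single nonterminal LHS, but p^n a^n is not regular
Classification: Type 2 (Context-Free)


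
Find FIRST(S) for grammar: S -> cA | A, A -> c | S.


Per alternative of S: FIRST(cA) = {c}; FIRST(A) = {c}
FIRST(S) = {c}


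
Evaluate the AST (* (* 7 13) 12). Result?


Evaluate inner: (* 7 13) = 91
Evaluate root: (* 91 12) = 1092
Result: 1092


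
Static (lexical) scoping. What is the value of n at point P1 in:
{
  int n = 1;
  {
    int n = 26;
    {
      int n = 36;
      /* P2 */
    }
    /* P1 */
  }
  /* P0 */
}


n declared in the same block as P1
n = 26


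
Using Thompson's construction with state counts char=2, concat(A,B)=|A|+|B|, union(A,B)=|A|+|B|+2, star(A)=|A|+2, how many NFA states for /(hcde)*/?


Syntax tree has 4 char leaf(s), 0 union(s), 1 star(s)
chars contribute 4×2 = 8; each union adds +2; each star adds +2
Total: 8 + 0 + 2 = 10 states


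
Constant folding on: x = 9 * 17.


9 * 17 = 153 at compile time
Optimized: x = 153


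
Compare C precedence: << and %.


'%' is multiplicative (level 10); '<<' is shift (level 8)
Higher level binds tighter
'%' has higher precedence than '<<'


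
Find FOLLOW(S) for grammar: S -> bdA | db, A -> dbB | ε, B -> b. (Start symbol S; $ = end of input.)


$ ∈ FOLLOW(S). For each A -> αBβ: add FIRST(β)\{ε} to FOLLOW(B); if β nullable, add FOLLOW(A).
FOLLOW(S) = {$}


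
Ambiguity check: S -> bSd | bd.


balanced b^n…d^n: each string has a unique parse
Unambiguous


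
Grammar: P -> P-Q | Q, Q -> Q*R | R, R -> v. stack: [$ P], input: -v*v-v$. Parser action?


shift '-' to continue P -> P-Q
Action: shift


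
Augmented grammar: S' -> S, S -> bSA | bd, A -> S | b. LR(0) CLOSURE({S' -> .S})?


Start: S' -> .S
For each item with dot before a nonterminal B, add B -> .γ for every B-production
Closure: [S' -> .S, S -> .bSA, S -> .bd]


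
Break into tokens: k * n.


Scan left to right, longest-match per lexeme
Tokens: ID(k), OP(*), ID(n)


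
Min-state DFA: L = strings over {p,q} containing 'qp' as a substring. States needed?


KMP-style automaton: 2 progress states + 1 absorbing accept = 3
Minimal DFA: 3 states


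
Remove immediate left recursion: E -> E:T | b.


Left-recursive alternatives: E:T; non-recursive: b
Introduce E': E -> bE', E' -> :TE' | ε


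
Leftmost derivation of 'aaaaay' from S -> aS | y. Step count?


Derivation: S => aS => aaS => aaaS => aaaaS => aaaaaS => aaaaay
Steps: 6


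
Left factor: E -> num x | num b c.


Common prefix: 'num'
Factored: E -> num E', E' -> x | b c


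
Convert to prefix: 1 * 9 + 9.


left-to-right (same/higher precedence on left): tree is (+ (* 1 9) 9)
Prefix: + * 1 9 9


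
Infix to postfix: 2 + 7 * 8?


* has higher precedence, evaluate 7*8 first
Postfix: 2 7 8 * +


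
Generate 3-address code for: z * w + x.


Break into single-operator statements:
t1 = z * w
t2 = t1 + x


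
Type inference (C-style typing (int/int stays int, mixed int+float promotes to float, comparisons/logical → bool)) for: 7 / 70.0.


Operand types: int / float
Rule: mixed int/float promotes to float; int/int stays int
Result type: float


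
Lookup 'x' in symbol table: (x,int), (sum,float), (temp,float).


Lookup 'x' → type int


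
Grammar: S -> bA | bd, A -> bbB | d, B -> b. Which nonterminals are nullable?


A nonterminal is nullable iff some alternative derives ε (directly, or every symbol in it is nullable)
Nullable: {}


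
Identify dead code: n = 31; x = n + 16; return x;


n is read by x's definition; x is returned
No dead code


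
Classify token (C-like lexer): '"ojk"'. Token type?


Pattern: double-quoted sequence
Type: STRING_LITERAL


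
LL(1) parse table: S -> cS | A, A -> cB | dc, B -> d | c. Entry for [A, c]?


For [A, c]: 'c' ∈ FIRST(cB)
Entry: A -> cB


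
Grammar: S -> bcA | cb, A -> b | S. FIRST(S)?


Per alternative of S: FIRST(bcA) = {b}; FIRST(cb) = {c}
FIRST(S) = {b, c}


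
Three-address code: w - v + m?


Break into single-operator statements:
t1 = w - v
t2 = t1 + m


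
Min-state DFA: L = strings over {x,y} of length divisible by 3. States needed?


Track length mod 3: states 0..2, accept at 0
Minimal DFA: 3 states


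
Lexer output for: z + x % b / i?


Scan left to right, longest-match per lexeme
Tokens: ID(z), OP(+), ID(x), OP(%), ID(b), OP(/), ID(i)


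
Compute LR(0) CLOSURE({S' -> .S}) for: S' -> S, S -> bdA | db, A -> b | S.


Start: S' -> .S
For each item with dot before a nonterminal B, add B -> .γ for every B-production
Closure: [S' -> .S, S -> .bdA, S -> .db]


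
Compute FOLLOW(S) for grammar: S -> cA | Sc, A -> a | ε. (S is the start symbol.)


$ ∈ FOLLOW(S). For each A -> αBβ: add FIRST(β)\{ε} to FOLLOW(B); if β nullable, add FOLLOW(A).
FOLLOW(S) = {$, c}


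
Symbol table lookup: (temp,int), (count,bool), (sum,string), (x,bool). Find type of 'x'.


Lookup 'x' → type bool


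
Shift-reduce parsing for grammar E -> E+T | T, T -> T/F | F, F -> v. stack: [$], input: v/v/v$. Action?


no handle on stack; shift 'v'
Action: shift


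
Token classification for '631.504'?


Pattern: digits with a decimal point
Type: FLOAT_LITERAL


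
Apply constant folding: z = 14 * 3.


14 * 3 = 42 at compile time
Optimized: z = 42


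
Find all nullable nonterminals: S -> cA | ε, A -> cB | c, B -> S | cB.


A nonterminal is nullable iff some alternative derives ε (directly, or every symbol in it is nullable)
Nullable: {B, S}


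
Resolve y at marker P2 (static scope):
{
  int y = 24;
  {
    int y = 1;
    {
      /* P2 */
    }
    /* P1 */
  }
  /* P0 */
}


P2's block does not declare y; resolves to the enclosing declaration at depth 1
y = 1


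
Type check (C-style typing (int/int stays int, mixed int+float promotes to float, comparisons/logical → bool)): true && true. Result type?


Operand types: bool && bool
Rule: logical operators take bool operands and yield bool
Result type: bool


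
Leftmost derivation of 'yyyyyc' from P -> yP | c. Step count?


Derivation: P => yP => yyP => yyyP => yyyyP => yyyyyP => yyyyyc
Steps: 6


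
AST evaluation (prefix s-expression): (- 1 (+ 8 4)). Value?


Evaluate inner: (+ 8 4) = 12
Evaluate root: (- 1 12) = -11
Result: -11


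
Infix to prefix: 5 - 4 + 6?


left-to-right (same/higher precedence on left): tree is (+ (- 5 4) 6)
Prefix: + - 5 4 6


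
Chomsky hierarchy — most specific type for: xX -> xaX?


LHS has context (more than one symbol) and |LHS| ≤ |RHS|
Classification: Type 1 (Context-Sensitive)


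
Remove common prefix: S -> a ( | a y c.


Common prefix: 'a'
Factored: S -> a S', S' -> ( | y c


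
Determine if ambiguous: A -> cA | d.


right-linear, alternatives start with distinct terminals 'c' vs 'd': unique leftmost derivation
Unambiguous


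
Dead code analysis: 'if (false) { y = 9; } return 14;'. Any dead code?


condition is constant false, so the whole block is unreachable
Dead: 'if (false) { y = 9; }'


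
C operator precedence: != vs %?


'%' is multiplicative (level 10); '!=' is equality (level 6)
Higher level binds tighter
'%' has higher precedence than '!='


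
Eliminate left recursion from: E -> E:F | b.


Left-recursive alternatives: E:F; non-recursive: b
Introduce E': E -> bE', E' -> :FE' | ε


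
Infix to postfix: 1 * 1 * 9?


Left to right (same or higher precedence on left)
Postfix: 1 1 * 9 *


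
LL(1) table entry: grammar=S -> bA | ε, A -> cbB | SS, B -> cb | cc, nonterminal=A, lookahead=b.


For [A, b]: 'b' ∈ FIRST(SS)
Entry: A -> SS


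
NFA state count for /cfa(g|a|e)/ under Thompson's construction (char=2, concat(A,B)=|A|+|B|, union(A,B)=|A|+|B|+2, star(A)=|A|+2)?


Syntax tree has 6 char leaf(s), 2 union(s), 0 star(s)
chars contribute 6×2 = 12; each union adds +2; each star adds +2
Total: 12 + 4 + 0 = 16 states


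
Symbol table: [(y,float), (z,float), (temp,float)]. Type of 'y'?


Lookup 'y' → type float


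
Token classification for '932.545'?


Pattern: digits with a decimal point
Type: FLOAT_LITERAL


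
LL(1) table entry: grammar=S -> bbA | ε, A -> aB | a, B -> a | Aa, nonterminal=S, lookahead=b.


For [S, b]: 'b' ∈ FIRST(bbA)
Entry: S -> bbA


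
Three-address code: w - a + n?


Break into single-operator statements:
t1 = w - a
t2 = t1 + n


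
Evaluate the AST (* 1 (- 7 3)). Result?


Evaluate inner: (- 7 3) = 4
Evaluate root: (* 1 4) = 4
Result: 4


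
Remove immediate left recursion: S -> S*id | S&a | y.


Left-recursive alternatives: S*id, S&a; non-recursive: y
Introduce S': S -> yS', S' -> *idS' | &aS' | ε


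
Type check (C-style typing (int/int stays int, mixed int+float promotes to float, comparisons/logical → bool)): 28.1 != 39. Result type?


Operand types: float != int
Rule: comparison yields bool
Result type: bool


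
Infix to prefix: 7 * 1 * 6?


left-to-right (same/higher precedence on left): tree is (* (* 7 1) 6)
Prefix: * * 7 1 6


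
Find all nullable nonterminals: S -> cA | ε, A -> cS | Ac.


A nonterminal is nullable iff some alternative derives ε (directly, or every symbol in it is nullable)
Nullable: {S}


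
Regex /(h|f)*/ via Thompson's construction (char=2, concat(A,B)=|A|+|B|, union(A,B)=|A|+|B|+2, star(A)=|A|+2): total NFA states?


Syntax tree has 2 char leaf(s), 1 union(s), 1 star(s)
chars contribute 2×2 = 4; each union adds +2; each star adds +2
Total: 4 + 2 + 2 = 8 states


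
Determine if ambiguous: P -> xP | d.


right-linear, alternatives start with distinct terminals 'x' vs 'd': unique leftmost derivation
Unambiguous


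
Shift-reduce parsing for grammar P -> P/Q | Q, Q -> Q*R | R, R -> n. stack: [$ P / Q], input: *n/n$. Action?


'*' can extend Q; shift to build Q -> Q*R
Action: shift


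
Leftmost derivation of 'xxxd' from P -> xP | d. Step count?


Derivation: P => xP => xxP => xxxP => xxxd
Steps: 4


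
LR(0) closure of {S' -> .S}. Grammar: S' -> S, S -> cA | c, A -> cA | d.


Start: S' -> .S
For each item with dot before a nonterminal B, add B -> .γ for every B-production
Closure: [S' -> .S, S -> .cA, S -> .c]


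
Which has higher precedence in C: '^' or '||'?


'^' is bitwise XOR (level 4); '||' is logical OR (level 1)
Higher level binds tighter
'^' has higher precedence than '||'


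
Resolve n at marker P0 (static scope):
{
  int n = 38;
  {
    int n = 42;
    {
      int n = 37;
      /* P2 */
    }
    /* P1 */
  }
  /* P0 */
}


n declared in the same block as P0
n = 38


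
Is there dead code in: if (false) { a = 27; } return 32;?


condition is constant false, so the whole block is unreachable
Dead: 'if (false) { a = 27; }'


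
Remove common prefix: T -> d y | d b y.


Common prefix: 'd'
Factored: T -> d T', T' -> y | b y


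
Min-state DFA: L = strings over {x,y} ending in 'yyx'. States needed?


Track the longest suffix of input matching a prefix of 'yyx': 4 classes (prefixes of length 0..3)
Minimal DFA: 4 states


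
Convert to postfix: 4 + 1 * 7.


* has higher precedence, evaluate 1*7 first
Postfix: 4 1 7 * +


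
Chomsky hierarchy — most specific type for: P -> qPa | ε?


Single nonterminal LHS, but q^n a^n is not regular
Classification: Type 2 (Context-Free)


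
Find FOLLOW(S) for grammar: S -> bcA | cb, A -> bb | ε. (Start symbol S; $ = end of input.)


$ ∈ FOLLOW(S). For each A -> αBβ: add FIRST(β)\{ε} to FOLLOW(B); if β nullable, add FOLLOW(A).
FOLLOW(S) = {$}


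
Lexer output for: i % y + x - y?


Scan left to right, longest-match per lexeme
Tokens: ID(i), OP(%), ID(y), OP(+), ID(x), OP(-), ID(y)


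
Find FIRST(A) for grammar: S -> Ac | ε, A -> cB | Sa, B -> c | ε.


Per alternative of A: FIRST(cB) = {c}; FIRST(Sa) = {a, c}
FIRST(A) = {a, c}


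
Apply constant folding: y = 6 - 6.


6 - 6 = 0 at compile time
Optimized: y = 0


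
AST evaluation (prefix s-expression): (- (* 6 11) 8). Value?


Evaluate inner: (* 6 11) = 66
Evaluate root: (- 66 8) = 58
Result: 58


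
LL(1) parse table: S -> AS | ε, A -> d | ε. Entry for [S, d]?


For [S, d]: 'd' ∈ FIRST(AS)
Entry: S -> AS


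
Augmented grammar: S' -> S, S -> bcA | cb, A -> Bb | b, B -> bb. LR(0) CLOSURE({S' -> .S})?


Start: S' -> .S
For each item with dot before a nonterminal B, add B -> .γ for every B-production
Closure: [S' -> .S, S -> .bcA, S -> .cb]


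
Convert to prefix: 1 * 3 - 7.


left-to-right (same/higher precedence on left): tree is (- (* 1 3) 7)
Prefix: - * 1 3 7


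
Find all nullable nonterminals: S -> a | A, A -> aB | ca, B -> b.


A nonterminal is nullable iff some alternative derives ε (directly, or every symbol in it is nullable)
Nullable: {}


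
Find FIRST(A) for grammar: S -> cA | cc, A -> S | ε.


Per alternative of A: FIRST(S) = {c}; FIRST(ε) = {ε}
FIRST(A) = {c, ε}


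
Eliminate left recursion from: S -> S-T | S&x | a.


Left-recursive alternatives: S-T, S&x; non-recursive: a
Introduce S': S -> aS', S' -> -TS' | &xS' | ε


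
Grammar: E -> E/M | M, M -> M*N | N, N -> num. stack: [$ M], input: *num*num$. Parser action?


shift '*' to continue M -> M*N
Action: shift


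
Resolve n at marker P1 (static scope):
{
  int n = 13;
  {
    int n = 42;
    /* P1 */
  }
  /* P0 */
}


n declared in the same block as P1
n = 42


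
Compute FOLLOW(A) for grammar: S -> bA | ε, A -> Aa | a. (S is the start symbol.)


$ ∈ FOLLOW(S). For each A -> αBβ: add FIRST(β)\{ε} to FOLLOW(B); if β nullable, add FOLLOW(A).
FOLLOW(A) = {$, a}


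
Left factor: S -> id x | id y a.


Common prefix: 'id'
Factored: S -> id S', S' -> x | y a


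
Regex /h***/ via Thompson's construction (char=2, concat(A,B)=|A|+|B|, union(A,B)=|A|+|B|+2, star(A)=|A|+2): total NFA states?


Syntax tree has 1 char leaf(s), 0 union(s), 3 star(s)
chars contribute 1×2 = 2; each union adds +2; each star adds +2
Total: 2 + 0 + 6 = 8 states


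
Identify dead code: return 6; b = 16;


statement follows a return and is unreachable
Dead: 'b = 16'


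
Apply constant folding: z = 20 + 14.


20 + 14 = 34 at compile time
Optimized: z = 34


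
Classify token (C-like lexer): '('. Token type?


Pattern: delimiter/punctuation
Type: PUNCTUATION


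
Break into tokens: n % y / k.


Scan left to right, longest-match per lexeme
Tokens: ID(n), OP(%), ID(y), OP(/), ID(k)


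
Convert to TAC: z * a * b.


Break into single-operator statements:
t1 = z * a
t2 = t1 * b


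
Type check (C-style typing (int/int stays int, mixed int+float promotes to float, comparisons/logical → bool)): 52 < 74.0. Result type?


Operand types: int < float
Rule: comparison yields bool
Result type: bool


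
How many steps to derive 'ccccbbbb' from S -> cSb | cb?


Derivation: S => cSb => ccSbb => cccSbbb => ccccbbbb
Steps: 4


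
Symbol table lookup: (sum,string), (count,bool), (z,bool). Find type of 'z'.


Lookup 'z' → type bool


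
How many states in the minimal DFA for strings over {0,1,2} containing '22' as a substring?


KMP-style automaton: 2 progress states + 1 absorbing accept = 3
Minimal DFA: 3 states


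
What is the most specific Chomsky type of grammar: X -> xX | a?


Right-linear: every RHS is a terminal or a terminal followed by one nonterminal
Classification: Type 3 (Regular)


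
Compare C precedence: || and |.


'|' is bitwise OR (level 3); '||' is logical OR (level 1)
Higher level binds tighter
'|' has higher precedence than '||'


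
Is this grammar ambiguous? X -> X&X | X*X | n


'n&n*n' has two parse trees (no precedence encoded between & and *)
Ambiguous


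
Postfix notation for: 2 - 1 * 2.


* has higher precedence, evaluate 1*2 first
Postfix: 2 1 2 * -


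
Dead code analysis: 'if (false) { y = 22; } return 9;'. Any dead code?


condition is constant false, so the whole block is unreachable
Dead: 'if (false) { y = 22; }'


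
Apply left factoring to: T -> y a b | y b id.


Common prefix: 'y'
Factored: T -> y T', T' -> a b | b id


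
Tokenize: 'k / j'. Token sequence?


Scan left to right, longest-match per lexeme
Tokens: ID(k), OP(/), ID(j)


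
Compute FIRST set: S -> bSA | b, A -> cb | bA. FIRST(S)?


Per alternative of S: FIRST(bSA) = {b}; FIRST(b) = {b}
FIRST(S) = {b}


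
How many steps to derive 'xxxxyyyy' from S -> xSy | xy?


Derivation: S => xSy => xxSyy => xxxSyyy => xxxxyyyy
Steps: 4


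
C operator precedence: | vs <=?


'<=' is relational (level 7); '|' is bitwise OR (level 3)
Higher level binds tighter
'<=' has higher precedence than '|'


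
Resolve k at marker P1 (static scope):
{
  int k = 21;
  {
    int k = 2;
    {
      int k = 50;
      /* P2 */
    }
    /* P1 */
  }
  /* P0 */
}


k declared in the same block as P1
k = 2


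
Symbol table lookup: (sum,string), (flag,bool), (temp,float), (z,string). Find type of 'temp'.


Lookup 'temp' → type float


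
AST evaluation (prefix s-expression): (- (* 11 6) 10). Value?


Evaluate inner: (* 11 6) = 66
Evaluate root: (- 66 10) = 56
Result: 56


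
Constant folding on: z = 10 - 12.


10 - 12 = -2 at compile time
Optimized: z = -2


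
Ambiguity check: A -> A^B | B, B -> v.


precedence layered via separate nonterminal B: deterministic
Unambiguous


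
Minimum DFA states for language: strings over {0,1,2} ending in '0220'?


Track the longest suffix of input matching a prefix of '0220': 5 classes (prefixes of length 0..4)
Minimal DFA: 5 states


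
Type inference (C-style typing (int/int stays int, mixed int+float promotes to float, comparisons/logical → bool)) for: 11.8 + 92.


Operand types: float + int
Rule: mixed int/float promotes to float; int/int stays int
Result type: float


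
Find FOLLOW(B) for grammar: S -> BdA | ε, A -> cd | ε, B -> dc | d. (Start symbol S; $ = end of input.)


$ ∈ FOLLOW(S). For each A -> αBβ: add FIRST(β)\{ε} to FOLLOW(B); if β nullable, add FOLLOW(A).
FOLLOW(B) = {d}


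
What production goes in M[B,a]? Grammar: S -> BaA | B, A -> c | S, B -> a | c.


For [B, a]: 'a' ∈ FIRST(a)
Entry: B -> a


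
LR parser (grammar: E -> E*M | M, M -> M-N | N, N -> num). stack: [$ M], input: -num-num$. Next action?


shift '-' to continue M -> M-N
Action: shift


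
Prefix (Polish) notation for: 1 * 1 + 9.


left-to-right (same/higher precedence on left): tree is (+ (* 1 1) 9)
Prefix: + * 1 1 9


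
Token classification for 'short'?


Pattern: reserved word
Type: KEYWORD


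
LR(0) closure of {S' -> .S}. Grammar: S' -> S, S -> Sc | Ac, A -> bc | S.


Start: S' -> .S
For each item with dot before a nonterminal B, add B -> .γ for every B-production
Closure: [S' -> .S, S -> .Sc, S -> .Ac, A -> .bc, A -> .S]


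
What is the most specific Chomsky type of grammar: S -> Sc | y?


Left-linear: every RHS is a terminal or one nonterminal followed by a terminal
Classification: Type 3 (Regular)


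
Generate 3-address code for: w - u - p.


Break into single-operator statements:
t1 = w - u
t2 = t1 - p


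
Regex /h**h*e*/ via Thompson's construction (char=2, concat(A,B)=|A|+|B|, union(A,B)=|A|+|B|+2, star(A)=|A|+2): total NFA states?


Syntax tree has 3 char leaf(s), 0 union(s), 4 star(s)
chars contribute 3×2 = 6; each union adds +2; each star adds +2
Total: 6 + 0 + 8 = 14 states


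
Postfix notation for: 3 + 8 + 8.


Left to right (same or higher precedence on left)
Postfix: 3 8 + 8 +


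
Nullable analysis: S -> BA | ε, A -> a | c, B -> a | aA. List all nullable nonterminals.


A nonterminal is nullable iff some alternative derives ε (directly, or every symbol in it is nullable)
Nullable: {S}


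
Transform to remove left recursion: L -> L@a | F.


Left-recursive alternatives: L@a; non-recursive: F
Introduce L': L -> FL', L' -> @aL' | ε


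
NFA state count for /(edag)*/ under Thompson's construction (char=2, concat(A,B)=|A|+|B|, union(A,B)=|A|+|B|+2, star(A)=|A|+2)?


Syntax tree has 4 char leaf(s), 0 union(s), 1 star(s)
chars contribute 4×2 = 8; each union adds +2; each star adds +2
Total: 8 + 0 + 2 = 10 states


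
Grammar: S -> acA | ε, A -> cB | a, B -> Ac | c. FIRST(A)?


Per alternative of A: FIRST(cB) = {c}; FIRST(a) = {a}
FIRST(A) = {a, c}


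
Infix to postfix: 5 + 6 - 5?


Left to right (same or higher precedence on left)
Postfix: 5 6 + 5 -


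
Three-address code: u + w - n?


Break into single-operator statements:
t1 = u + w
t2 = t1 - n


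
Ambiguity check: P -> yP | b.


right-linear, alternatives start with distinct terminals 'y' vs 'b': unique leftmost derivation
Unambiguous


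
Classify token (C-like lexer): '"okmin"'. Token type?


Pattern: double-quoted sequence
Type: STRING_LITERAL


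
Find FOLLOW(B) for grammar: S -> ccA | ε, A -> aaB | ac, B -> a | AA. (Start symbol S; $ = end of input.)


$ ∈ FOLLOW(S). For each A -> αBβ: add FIRST(β)\{ε} to FOLLOW(B); if β nullable, add FOLLOW(A).
FOLLOW(B) = {$, a}


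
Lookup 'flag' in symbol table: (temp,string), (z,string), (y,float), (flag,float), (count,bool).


Lookup 'flag' → type float


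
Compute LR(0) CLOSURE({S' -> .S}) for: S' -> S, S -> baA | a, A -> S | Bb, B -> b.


Start: S' -> .S
For each item with dot before a nonterminal B, add B -> .γ for every B-production
Closure: [S' -> .S, S -> .baA, S -> .a]


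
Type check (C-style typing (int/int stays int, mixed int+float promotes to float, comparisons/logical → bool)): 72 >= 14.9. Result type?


Operand types: int >= float
Rule: comparison yields bool
Result type: bool


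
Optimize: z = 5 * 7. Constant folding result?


5 * 7 = 35 at compile time
Optimized: z = 35


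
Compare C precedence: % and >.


'%' is multiplicative (level 10); '>' is relational (level 7)
Higher level binds tighter
'%' has higher precedence than '>'


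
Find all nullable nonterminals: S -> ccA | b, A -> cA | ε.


A nonterminal is nullable iff some alternative derives ε (directly, or every symbol in it is nullable)
Nullable: {A}
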